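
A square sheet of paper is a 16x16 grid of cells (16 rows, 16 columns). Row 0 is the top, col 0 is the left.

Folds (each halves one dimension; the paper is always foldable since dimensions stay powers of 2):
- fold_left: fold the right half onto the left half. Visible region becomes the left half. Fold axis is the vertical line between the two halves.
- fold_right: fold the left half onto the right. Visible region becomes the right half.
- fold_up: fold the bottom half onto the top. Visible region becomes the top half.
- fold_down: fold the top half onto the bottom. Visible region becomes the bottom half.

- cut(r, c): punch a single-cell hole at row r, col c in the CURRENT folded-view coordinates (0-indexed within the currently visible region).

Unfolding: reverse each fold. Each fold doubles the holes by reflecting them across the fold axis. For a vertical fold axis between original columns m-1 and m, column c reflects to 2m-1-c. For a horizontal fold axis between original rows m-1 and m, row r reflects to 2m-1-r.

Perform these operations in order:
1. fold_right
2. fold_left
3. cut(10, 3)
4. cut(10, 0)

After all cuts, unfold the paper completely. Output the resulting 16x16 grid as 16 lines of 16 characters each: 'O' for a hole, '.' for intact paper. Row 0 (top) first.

Op 1 fold_right: fold axis v@8; visible region now rows[0,16) x cols[8,16) = 16x8
Op 2 fold_left: fold axis v@12; visible region now rows[0,16) x cols[8,12) = 16x4
Op 3 cut(10, 3): punch at orig (10,11); cuts so far [(10, 11)]; region rows[0,16) x cols[8,12) = 16x4
Op 4 cut(10, 0): punch at orig (10,8); cuts so far [(10, 8), (10, 11)]; region rows[0,16) x cols[8,12) = 16x4
Unfold 1 (reflect across v@12): 4 holes -> [(10, 8), (10, 11), (10, 12), (10, 15)]
Unfold 2 (reflect across v@8): 8 holes -> [(10, 0), (10, 3), (10, 4), (10, 7), (10, 8), (10, 11), (10, 12), (10, 15)]

Answer: ................
................
................
................
................
................
................
................
................
................
O..OO..OO..OO..O
................
................
................
................
................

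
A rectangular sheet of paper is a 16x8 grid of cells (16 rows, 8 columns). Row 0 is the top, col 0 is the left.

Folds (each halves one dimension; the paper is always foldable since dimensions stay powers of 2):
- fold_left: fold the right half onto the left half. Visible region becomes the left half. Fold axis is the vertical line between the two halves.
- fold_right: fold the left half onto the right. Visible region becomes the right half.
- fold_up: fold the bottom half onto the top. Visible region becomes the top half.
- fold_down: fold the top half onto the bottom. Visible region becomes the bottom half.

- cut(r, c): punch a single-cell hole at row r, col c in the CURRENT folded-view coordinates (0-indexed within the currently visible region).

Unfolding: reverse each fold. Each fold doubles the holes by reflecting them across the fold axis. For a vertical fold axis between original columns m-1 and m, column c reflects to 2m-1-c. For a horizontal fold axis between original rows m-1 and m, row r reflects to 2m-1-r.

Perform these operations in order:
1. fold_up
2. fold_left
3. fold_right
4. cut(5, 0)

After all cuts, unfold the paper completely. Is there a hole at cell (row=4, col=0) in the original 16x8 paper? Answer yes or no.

Answer: no

Derivation:
Op 1 fold_up: fold axis h@8; visible region now rows[0,8) x cols[0,8) = 8x8
Op 2 fold_left: fold axis v@4; visible region now rows[0,8) x cols[0,4) = 8x4
Op 3 fold_right: fold axis v@2; visible region now rows[0,8) x cols[2,4) = 8x2
Op 4 cut(5, 0): punch at orig (5,2); cuts so far [(5, 2)]; region rows[0,8) x cols[2,4) = 8x2
Unfold 1 (reflect across v@2): 2 holes -> [(5, 1), (5, 2)]
Unfold 2 (reflect across v@4): 4 holes -> [(5, 1), (5, 2), (5, 5), (5, 6)]
Unfold 3 (reflect across h@8): 8 holes -> [(5, 1), (5, 2), (5, 5), (5, 6), (10, 1), (10, 2), (10, 5), (10, 6)]
Holes: [(5, 1), (5, 2), (5, 5), (5, 6), (10, 1), (10, 2), (10, 5), (10, 6)]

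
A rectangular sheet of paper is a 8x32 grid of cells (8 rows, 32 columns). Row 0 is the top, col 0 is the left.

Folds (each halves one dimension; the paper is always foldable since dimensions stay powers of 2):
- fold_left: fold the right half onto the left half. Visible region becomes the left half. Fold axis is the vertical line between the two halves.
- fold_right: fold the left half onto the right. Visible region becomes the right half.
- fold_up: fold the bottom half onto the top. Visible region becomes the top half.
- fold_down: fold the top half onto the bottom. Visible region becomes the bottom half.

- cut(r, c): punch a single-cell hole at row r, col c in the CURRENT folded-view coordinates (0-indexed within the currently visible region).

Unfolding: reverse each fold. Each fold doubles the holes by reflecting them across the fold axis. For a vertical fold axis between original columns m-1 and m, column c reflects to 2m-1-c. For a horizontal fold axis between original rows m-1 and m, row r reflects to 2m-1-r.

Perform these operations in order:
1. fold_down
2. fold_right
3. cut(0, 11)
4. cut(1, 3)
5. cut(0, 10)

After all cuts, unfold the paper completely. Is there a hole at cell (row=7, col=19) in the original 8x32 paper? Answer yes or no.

Answer: no

Derivation:
Op 1 fold_down: fold axis h@4; visible region now rows[4,8) x cols[0,32) = 4x32
Op 2 fold_right: fold axis v@16; visible region now rows[4,8) x cols[16,32) = 4x16
Op 3 cut(0, 11): punch at orig (4,27); cuts so far [(4, 27)]; region rows[4,8) x cols[16,32) = 4x16
Op 4 cut(1, 3): punch at orig (5,19); cuts so far [(4, 27), (5, 19)]; region rows[4,8) x cols[16,32) = 4x16
Op 5 cut(0, 10): punch at orig (4,26); cuts so far [(4, 26), (4, 27), (5, 19)]; region rows[4,8) x cols[16,32) = 4x16
Unfold 1 (reflect across v@16): 6 holes -> [(4, 4), (4, 5), (4, 26), (4, 27), (5, 12), (5, 19)]
Unfold 2 (reflect across h@4): 12 holes -> [(2, 12), (2, 19), (3, 4), (3, 5), (3, 26), (3, 27), (4, 4), (4, 5), (4, 26), (4, 27), (5, 12), (5, 19)]
Holes: [(2, 12), (2, 19), (3, 4), (3, 5), (3, 26), (3, 27), (4, 4), (4, 5), (4, 26), (4, 27), (5, 12), (5, 19)]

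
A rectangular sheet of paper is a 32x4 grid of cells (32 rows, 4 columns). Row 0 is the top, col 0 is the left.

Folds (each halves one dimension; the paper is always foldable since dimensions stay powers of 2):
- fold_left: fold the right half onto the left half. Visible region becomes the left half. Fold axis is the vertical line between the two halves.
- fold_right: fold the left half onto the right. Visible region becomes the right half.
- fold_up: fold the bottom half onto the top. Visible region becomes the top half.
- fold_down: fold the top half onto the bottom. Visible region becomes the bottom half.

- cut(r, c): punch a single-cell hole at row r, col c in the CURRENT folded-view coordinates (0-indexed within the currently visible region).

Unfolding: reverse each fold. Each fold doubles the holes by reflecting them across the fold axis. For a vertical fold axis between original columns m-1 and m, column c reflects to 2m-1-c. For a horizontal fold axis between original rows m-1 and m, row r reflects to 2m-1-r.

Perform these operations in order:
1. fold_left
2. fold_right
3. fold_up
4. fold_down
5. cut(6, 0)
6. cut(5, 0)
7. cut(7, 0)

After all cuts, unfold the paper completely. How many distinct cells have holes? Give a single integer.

Op 1 fold_left: fold axis v@2; visible region now rows[0,32) x cols[0,2) = 32x2
Op 2 fold_right: fold axis v@1; visible region now rows[0,32) x cols[1,2) = 32x1
Op 3 fold_up: fold axis h@16; visible region now rows[0,16) x cols[1,2) = 16x1
Op 4 fold_down: fold axis h@8; visible region now rows[8,16) x cols[1,2) = 8x1
Op 5 cut(6, 0): punch at orig (14,1); cuts so far [(14, 1)]; region rows[8,16) x cols[1,2) = 8x1
Op 6 cut(5, 0): punch at orig (13,1); cuts so far [(13, 1), (14, 1)]; region rows[8,16) x cols[1,2) = 8x1
Op 7 cut(7, 0): punch at orig (15,1); cuts so far [(13, 1), (14, 1), (15, 1)]; region rows[8,16) x cols[1,2) = 8x1
Unfold 1 (reflect across h@8): 6 holes -> [(0, 1), (1, 1), (2, 1), (13, 1), (14, 1), (15, 1)]
Unfold 2 (reflect across h@16): 12 holes -> [(0, 1), (1, 1), (2, 1), (13, 1), (14, 1), (15, 1), (16, 1), (17, 1), (18, 1), (29, 1), (30, 1), (31, 1)]
Unfold 3 (reflect across v@1): 24 holes -> [(0, 0), (0, 1), (1, 0), (1, 1), (2, 0), (2, 1), (13, 0), (13, 1), (14, 0), (14, 1), (15, 0), (15, 1), (16, 0), (16, 1), (17, 0), (17, 1), (18, 0), (18, 1), (29, 0), (29, 1), (30, 0), (30, 1), (31, 0), (31, 1)]
Unfold 4 (reflect across v@2): 48 holes -> [(0, 0), (0, 1), (0, 2), (0, 3), (1, 0), (1, 1), (1, 2), (1, 3), (2, 0), (2, 1), (2, 2), (2, 3), (13, 0), (13, 1), (13, 2), (13, 3), (14, 0), (14, 1), (14, 2), (14, 3), (15, 0), (15, 1), (15, 2), (15, 3), (16, 0), (16, 1), (16, 2), (16, 3), (17, 0), (17, 1), (17, 2), (17, 3), (18, 0), (18, 1), (18, 2), (18, 3), (29, 0), (29, 1), (29, 2), (29, 3), (30, 0), (30, 1), (30, 2), (30, 3), (31, 0), (31, 1), (31, 2), (31, 3)]

Answer: 48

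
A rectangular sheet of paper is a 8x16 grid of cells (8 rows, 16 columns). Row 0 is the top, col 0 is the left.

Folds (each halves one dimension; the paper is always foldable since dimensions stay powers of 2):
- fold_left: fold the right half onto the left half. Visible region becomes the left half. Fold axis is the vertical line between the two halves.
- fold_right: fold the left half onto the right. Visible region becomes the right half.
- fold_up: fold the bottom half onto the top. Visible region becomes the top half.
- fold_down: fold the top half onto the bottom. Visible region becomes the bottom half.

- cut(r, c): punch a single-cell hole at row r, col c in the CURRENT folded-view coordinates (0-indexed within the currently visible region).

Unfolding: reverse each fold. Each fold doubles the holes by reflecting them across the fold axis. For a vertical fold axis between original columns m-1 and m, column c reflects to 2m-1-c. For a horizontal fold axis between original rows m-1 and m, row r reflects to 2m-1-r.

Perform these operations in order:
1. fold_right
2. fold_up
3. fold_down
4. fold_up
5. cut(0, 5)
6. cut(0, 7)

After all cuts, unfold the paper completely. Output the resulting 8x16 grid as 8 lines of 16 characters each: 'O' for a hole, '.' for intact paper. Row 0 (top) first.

Answer: O.O..........O.O
O.O..........O.O
O.O..........O.O
O.O..........O.O
O.O..........O.O
O.O..........O.O
O.O..........O.O
O.O..........O.O

Derivation:
Op 1 fold_right: fold axis v@8; visible region now rows[0,8) x cols[8,16) = 8x8
Op 2 fold_up: fold axis h@4; visible region now rows[0,4) x cols[8,16) = 4x8
Op 3 fold_down: fold axis h@2; visible region now rows[2,4) x cols[8,16) = 2x8
Op 4 fold_up: fold axis h@3; visible region now rows[2,3) x cols[8,16) = 1x8
Op 5 cut(0, 5): punch at orig (2,13); cuts so far [(2, 13)]; region rows[2,3) x cols[8,16) = 1x8
Op 6 cut(0, 7): punch at orig (2,15); cuts so far [(2, 13), (2, 15)]; region rows[2,3) x cols[8,16) = 1x8
Unfold 1 (reflect across h@3): 4 holes -> [(2, 13), (2, 15), (3, 13), (3, 15)]
Unfold 2 (reflect across h@2): 8 holes -> [(0, 13), (0, 15), (1, 13), (1, 15), (2, 13), (2, 15), (3, 13), (3, 15)]
Unfold 3 (reflect across h@4): 16 holes -> [(0, 13), (0, 15), (1, 13), (1, 15), (2, 13), (2, 15), (3, 13), (3, 15), (4, 13), (4, 15), (5, 13), (5, 15), (6, 13), (6, 15), (7, 13), (7, 15)]
Unfold 4 (reflect across v@8): 32 holes -> [(0, 0), (0, 2), (0, 13), (0, 15), (1, 0), (1, 2), (1, 13), (1, 15), (2, 0), (2, 2), (2, 13), (2, 15), (3, 0), (3, 2), (3, 13), (3, 15), (4, 0), (4, 2), (4, 13), (4, 15), (5, 0), (5, 2), (5, 13), (5, 15), (6, 0), (6, 2), (6, 13), (6, 15), (7, 0), (7, 2), (7, 13), (7, 15)]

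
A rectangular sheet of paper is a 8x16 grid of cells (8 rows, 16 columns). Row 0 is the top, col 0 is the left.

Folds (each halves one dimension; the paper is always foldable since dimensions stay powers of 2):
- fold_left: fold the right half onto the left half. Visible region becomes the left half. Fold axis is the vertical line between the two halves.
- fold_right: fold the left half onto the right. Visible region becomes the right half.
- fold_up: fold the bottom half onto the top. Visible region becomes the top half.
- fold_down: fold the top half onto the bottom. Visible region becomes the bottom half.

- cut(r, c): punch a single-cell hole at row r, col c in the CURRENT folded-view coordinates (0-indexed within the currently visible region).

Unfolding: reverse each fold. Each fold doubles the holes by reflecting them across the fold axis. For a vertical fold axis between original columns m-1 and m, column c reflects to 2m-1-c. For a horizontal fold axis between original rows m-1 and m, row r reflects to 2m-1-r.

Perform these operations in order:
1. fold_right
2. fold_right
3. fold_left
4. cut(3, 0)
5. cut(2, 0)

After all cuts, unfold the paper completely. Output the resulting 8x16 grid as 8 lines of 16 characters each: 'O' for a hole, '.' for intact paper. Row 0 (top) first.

Op 1 fold_right: fold axis v@8; visible region now rows[0,8) x cols[8,16) = 8x8
Op 2 fold_right: fold axis v@12; visible region now rows[0,8) x cols[12,16) = 8x4
Op 3 fold_left: fold axis v@14; visible region now rows[0,8) x cols[12,14) = 8x2
Op 4 cut(3, 0): punch at orig (3,12); cuts so far [(3, 12)]; region rows[0,8) x cols[12,14) = 8x2
Op 5 cut(2, 0): punch at orig (2,12); cuts so far [(2, 12), (3, 12)]; region rows[0,8) x cols[12,14) = 8x2
Unfold 1 (reflect across v@14): 4 holes -> [(2, 12), (2, 15), (3, 12), (3, 15)]
Unfold 2 (reflect across v@12): 8 holes -> [(2, 8), (2, 11), (2, 12), (2, 15), (3, 8), (3, 11), (3, 12), (3, 15)]
Unfold 3 (reflect across v@8): 16 holes -> [(2, 0), (2, 3), (2, 4), (2, 7), (2, 8), (2, 11), (2, 12), (2, 15), (3, 0), (3, 3), (3, 4), (3, 7), (3, 8), (3, 11), (3, 12), (3, 15)]

Answer: ................
................
O..OO..OO..OO..O
O..OO..OO..OO..O
................
................
................
................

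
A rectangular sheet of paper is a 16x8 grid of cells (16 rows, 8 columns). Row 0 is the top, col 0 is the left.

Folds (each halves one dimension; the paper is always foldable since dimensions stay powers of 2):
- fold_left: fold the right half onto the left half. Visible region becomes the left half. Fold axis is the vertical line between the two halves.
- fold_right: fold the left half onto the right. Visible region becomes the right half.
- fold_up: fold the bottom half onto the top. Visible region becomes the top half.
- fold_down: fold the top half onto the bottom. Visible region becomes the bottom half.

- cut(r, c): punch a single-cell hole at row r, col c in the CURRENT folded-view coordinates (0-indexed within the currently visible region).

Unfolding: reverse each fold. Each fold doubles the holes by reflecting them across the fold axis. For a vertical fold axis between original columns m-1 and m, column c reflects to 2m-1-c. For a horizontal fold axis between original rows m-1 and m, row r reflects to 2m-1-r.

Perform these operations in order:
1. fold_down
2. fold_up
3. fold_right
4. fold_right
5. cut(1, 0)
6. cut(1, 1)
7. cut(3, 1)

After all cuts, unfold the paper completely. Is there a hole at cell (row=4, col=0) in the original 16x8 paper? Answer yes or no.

Answer: yes

Derivation:
Op 1 fold_down: fold axis h@8; visible region now rows[8,16) x cols[0,8) = 8x8
Op 2 fold_up: fold axis h@12; visible region now rows[8,12) x cols[0,8) = 4x8
Op 3 fold_right: fold axis v@4; visible region now rows[8,12) x cols[4,8) = 4x4
Op 4 fold_right: fold axis v@6; visible region now rows[8,12) x cols[6,8) = 4x2
Op 5 cut(1, 0): punch at orig (9,6); cuts so far [(9, 6)]; region rows[8,12) x cols[6,8) = 4x2
Op 6 cut(1, 1): punch at orig (9,7); cuts so far [(9, 6), (9, 7)]; region rows[8,12) x cols[6,8) = 4x2
Op 7 cut(3, 1): punch at orig (11,7); cuts so far [(9, 6), (9, 7), (11, 7)]; region rows[8,12) x cols[6,8) = 4x2
Unfold 1 (reflect across v@6): 6 holes -> [(9, 4), (9, 5), (9, 6), (9, 7), (11, 4), (11, 7)]
Unfold 2 (reflect across v@4): 12 holes -> [(9, 0), (9, 1), (9, 2), (9, 3), (9, 4), (9, 5), (9, 6), (9, 7), (11, 0), (11, 3), (11, 4), (11, 7)]
Unfold 3 (reflect across h@12): 24 holes -> [(9, 0), (9, 1), (9, 2), (9, 3), (9, 4), (9, 5), (9, 6), (9, 7), (11, 0), (11, 3), (11, 4), (11, 7), (12, 0), (12, 3), (12, 4), (12, 7), (14, 0), (14, 1), (14, 2), (14, 3), (14, 4), (14, 5), (14, 6), (14, 7)]
Unfold 4 (reflect across h@8): 48 holes -> [(1, 0), (1, 1), (1, 2), (1, 3), (1, 4), (1, 5), (1, 6), (1, 7), (3, 0), (3, 3), (3, 4), (3, 7), (4, 0), (4, 3), (4, 4), (4, 7), (6, 0), (6, 1), (6, 2), (6, 3), (6, 4), (6, 5), (6, 6), (6, 7), (9, 0), (9, 1), (9, 2), (9, 3), (9, 4), (9, 5), (9, 6), (9, 7), (11, 0), (11, 3), (11, 4), (11, 7), (12, 0), (12, 3), (12, 4), (12, 7), (14, 0), (14, 1), (14, 2), (14, 3), (14, 4), (14, 5), (14, 6), (14, 7)]
Holes: [(1, 0), (1, 1), (1, 2), (1, 3), (1, 4), (1, 5), (1, 6), (1, 7), (3, 0), (3, 3), (3, 4), (3, 7), (4, 0), (4, 3), (4, 4), (4, 7), (6, 0), (6, 1), (6, 2), (6, 3), (6, 4), (6, 5), (6, 6), (6, 7), (9, 0), (9, 1), (9, 2), (9, 3), (9, 4), (9, 5), (9, 6), (9, 7), (11, 0), (11, 3), (11, 4), (11, 7), (12, 0), (12, 3), (12, 4), (12, 7), (14, 0), (14, 1), (14, 2), (14, 3), (14, 4), (14, 5), (14, 6), (14, 7)]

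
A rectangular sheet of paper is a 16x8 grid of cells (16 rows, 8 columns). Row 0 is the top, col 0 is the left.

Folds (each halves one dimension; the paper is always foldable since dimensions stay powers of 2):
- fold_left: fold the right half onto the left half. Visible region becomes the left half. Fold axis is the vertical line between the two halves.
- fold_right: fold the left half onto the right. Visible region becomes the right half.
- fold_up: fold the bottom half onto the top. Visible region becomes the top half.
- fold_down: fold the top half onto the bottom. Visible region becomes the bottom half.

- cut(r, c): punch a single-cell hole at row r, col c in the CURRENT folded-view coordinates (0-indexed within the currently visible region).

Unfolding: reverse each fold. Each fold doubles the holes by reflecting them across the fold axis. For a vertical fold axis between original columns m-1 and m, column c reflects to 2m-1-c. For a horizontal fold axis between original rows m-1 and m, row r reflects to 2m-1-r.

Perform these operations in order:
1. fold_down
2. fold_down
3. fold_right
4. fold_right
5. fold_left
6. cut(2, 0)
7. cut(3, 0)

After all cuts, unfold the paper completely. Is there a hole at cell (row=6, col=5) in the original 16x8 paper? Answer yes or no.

Op 1 fold_down: fold axis h@8; visible region now rows[8,16) x cols[0,8) = 8x8
Op 2 fold_down: fold axis h@12; visible region now rows[12,16) x cols[0,8) = 4x8
Op 3 fold_right: fold axis v@4; visible region now rows[12,16) x cols[4,8) = 4x4
Op 4 fold_right: fold axis v@6; visible region now rows[12,16) x cols[6,8) = 4x2
Op 5 fold_left: fold axis v@7; visible region now rows[12,16) x cols[6,7) = 4x1
Op 6 cut(2, 0): punch at orig (14,6); cuts so far [(14, 6)]; region rows[12,16) x cols[6,7) = 4x1
Op 7 cut(3, 0): punch at orig (15,6); cuts so far [(14, 6), (15, 6)]; region rows[12,16) x cols[6,7) = 4x1
Unfold 1 (reflect across v@7): 4 holes -> [(14, 6), (14, 7), (15, 6), (15, 7)]
Unfold 2 (reflect across v@6): 8 holes -> [(14, 4), (14, 5), (14, 6), (14, 7), (15, 4), (15, 5), (15, 6), (15, 7)]
Unfold 3 (reflect across v@4): 16 holes -> [(14, 0), (14, 1), (14, 2), (14, 3), (14, 4), (14, 5), (14, 6), (14, 7), (15, 0), (15, 1), (15, 2), (15, 3), (15, 4), (15, 5), (15, 6), (15, 7)]
Unfold 4 (reflect across h@12): 32 holes -> [(8, 0), (8, 1), (8, 2), (8, 3), (8, 4), (8, 5), (8, 6), (8, 7), (9, 0), (9, 1), (9, 2), (9, 3), (9, 4), (9, 5), (9, 6), (9, 7), (14, 0), (14, 1), (14, 2), (14, 3), (14, 4), (14, 5), (14, 6), (14, 7), (15, 0), (15, 1), (15, 2), (15, 3), (15, 4), (15, 5), (15, 6), (15, 7)]
Unfold 5 (reflect across h@8): 64 holes -> [(0, 0), (0, 1), (0, 2), (0, 3), (0, 4), (0, 5), (0, 6), (0, 7), (1, 0), (1, 1), (1, 2), (1, 3), (1, 4), (1, 5), (1, 6), (1, 7), (6, 0), (6, 1), (6, 2), (6, 3), (6, 4), (6, 5), (6, 6), (6, 7), (7, 0), (7, 1), (7, 2), (7, 3), (7, 4), (7, 5), (7, 6), (7, 7), (8, 0), (8, 1), (8, 2), (8, 3), (8, 4), (8, 5), (8, 6), (8, 7), (9, 0), (9, 1), (9, 2), (9, 3), (9, 4), (9, 5), (9, 6), (9, 7), (14, 0), (14, 1), (14, 2), (14, 3), (14, 4), (14, 5), (14, 6), (14, 7), (15, 0), (15, 1), (15, 2), (15, 3), (15, 4), (15, 5), (15, 6), (15, 7)]
Holes: [(0, 0), (0, 1), (0, 2), (0, 3), (0, 4), (0, 5), (0, 6), (0, 7), (1, 0), (1, 1), (1, 2), (1, 3), (1, 4), (1, 5), (1, 6), (1, 7), (6, 0), (6, 1), (6, 2), (6, 3), (6, 4), (6, 5), (6, 6), (6, 7), (7, 0), (7, 1), (7, 2), (7, 3), (7, 4), (7, 5), (7, 6), (7, 7), (8, 0), (8, 1), (8, 2), (8, 3), (8, 4), (8, 5), (8, 6), (8, 7), (9, 0), (9, 1), (9, 2), (9, 3), (9, 4), (9, 5), (9, 6), (9, 7), (14, 0), (14, 1), (14, 2), (14, 3), (14, 4), (14, 5), (14, 6), (14, 7), (15, 0), (15, 1), (15, 2), (15, 3), (15, 4), (15, 5), (15, 6), (15, 7)]

Answer: yes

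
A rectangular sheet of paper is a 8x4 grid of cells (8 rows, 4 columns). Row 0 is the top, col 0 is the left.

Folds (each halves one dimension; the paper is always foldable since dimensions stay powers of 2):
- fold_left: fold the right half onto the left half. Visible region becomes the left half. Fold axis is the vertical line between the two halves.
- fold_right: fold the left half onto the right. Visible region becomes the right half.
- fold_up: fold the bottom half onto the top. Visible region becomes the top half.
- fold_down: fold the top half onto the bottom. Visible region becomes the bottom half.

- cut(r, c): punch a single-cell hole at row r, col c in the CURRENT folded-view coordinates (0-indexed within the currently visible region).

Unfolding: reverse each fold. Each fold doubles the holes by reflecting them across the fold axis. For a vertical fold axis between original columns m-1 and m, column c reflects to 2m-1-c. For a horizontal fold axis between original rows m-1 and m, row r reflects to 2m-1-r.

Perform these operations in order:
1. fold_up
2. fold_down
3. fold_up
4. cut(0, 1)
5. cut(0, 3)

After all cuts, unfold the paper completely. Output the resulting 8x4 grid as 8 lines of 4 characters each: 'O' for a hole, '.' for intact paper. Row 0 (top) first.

Op 1 fold_up: fold axis h@4; visible region now rows[0,4) x cols[0,4) = 4x4
Op 2 fold_down: fold axis h@2; visible region now rows[2,4) x cols[0,4) = 2x4
Op 3 fold_up: fold axis h@3; visible region now rows[2,3) x cols[0,4) = 1x4
Op 4 cut(0, 1): punch at orig (2,1); cuts so far [(2, 1)]; region rows[2,3) x cols[0,4) = 1x4
Op 5 cut(0, 3): punch at orig (2,3); cuts so far [(2, 1), (2, 3)]; region rows[2,3) x cols[0,4) = 1x4
Unfold 1 (reflect across h@3): 4 holes -> [(2, 1), (2, 3), (3, 1), (3, 3)]
Unfold 2 (reflect across h@2): 8 holes -> [(0, 1), (0, 3), (1, 1), (1, 3), (2, 1), (2, 3), (3, 1), (3, 3)]
Unfold 3 (reflect across h@4): 16 holes -> [(0, 1), (0, 3), (1, 1), (1, 3), (2, 1), (2, 3), (3, 1), (3, 3), (4, 1), (4, 3), (5, 1), (5, 3), (6, 1), (6, 3), (7, 1), (7, 3)]

Answer: .O.O
.O.O
.O.O
.O.O
.O.O
.O.O
.O.O
.O.O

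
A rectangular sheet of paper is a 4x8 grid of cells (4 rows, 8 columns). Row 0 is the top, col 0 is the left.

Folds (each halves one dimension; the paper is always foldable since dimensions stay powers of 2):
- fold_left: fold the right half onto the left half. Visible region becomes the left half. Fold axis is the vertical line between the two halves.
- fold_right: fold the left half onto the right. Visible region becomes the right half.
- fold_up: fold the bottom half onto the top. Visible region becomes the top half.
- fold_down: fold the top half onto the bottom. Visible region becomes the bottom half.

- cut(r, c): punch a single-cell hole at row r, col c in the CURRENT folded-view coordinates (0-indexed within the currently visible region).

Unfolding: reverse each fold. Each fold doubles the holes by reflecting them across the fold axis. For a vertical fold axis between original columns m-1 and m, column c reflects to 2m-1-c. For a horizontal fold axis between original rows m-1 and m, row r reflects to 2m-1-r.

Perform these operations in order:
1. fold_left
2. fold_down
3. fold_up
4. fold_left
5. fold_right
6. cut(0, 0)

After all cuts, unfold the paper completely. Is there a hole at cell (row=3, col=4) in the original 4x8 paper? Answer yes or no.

Answer: yes

Derivation:
Op 1 fold_left: fold axis v@4; visible region now rows[0,4) x cols[0,4) = 4x4
Op 2 fold_down: fold axis h@2; visible region now rows[2,4) x cols[0,4) = 2x4
Op 3 fold_up: fold axis h@3; visible region now rows[2,3) x cols[0,4) = 1x4
Op 4 fold_left: fold axis v@2; visible region now rows[2,3) x cols[0,2) = 1x2
Op 5 fold_right: fold axis v@1; visible region now rows[2,3) x cols[1,2) = 1x1
Op 6 cut(0, 0): punch at orig (2,1); cuts so far [(2, 1)]; region rows[2,3) x cols[1,2) = 1x1
Unfold 1 (reflect across v@1): 2 holes -> [(2, 0), (2, 1)]
Unfold 2 (reflect across v@2): 4 holes -> [(2, 0), (2, 1), (2, 2), (2, 3)]
Unfold 3 (reflect across h@3): 8 holes -> [(2, 0), (2, 1), (2, 2), (2, 3), (3, 0), (3, 1), (3, 2), (3, 3)]
Unfold 4 (reflect across h@2): 16 holes -> [(0, 0), (0, 1), (0, 2), (0, 3), (1, 0), (1, 1), (1, 2), (1, 3), (2, 0), (2, 1), (2, 2), (2, 3), (3, 0), (3, 1), (3, 2), (3, 3)]
Unfold 5 (reflect across v@4): 32 holes -> [(0, 0), (0, 1), (0, 2), (0, 3), (0, 4), (0, 5), (0, 6), (0, 7), (1, 0), (1, 1), (1, 2), (1, 3), (1, 4), (1, 5), (1, 6), (1, 7), (2, 0), (2, 1), (2, 2), (2, 3), (2, 4), (2, 5), (2, 6), (2, 7), (3, 0), (3, 1), (3, 2), (3, 3), (3, 4), (3, 5), (3, 6), (3, 7)]
Holes: [(0, 0), (0, 1), (0, 2), (0, 3), (0, 4), (0, 5), (0, 6), (0, 7), (1, 0), (1, 1), (1, 2), (1, 3), (1, 4), (1, 5), (1, 6), (1, 7), (2, 0), (2, 1), (2, 2), (2, 3), (2, 4), (2, 5), (2, 6), (2, 7), (3, 0), (3, 1), (3, 2), (3, 3), (3, 4), (3, 5), (3, 6), (3, 7)]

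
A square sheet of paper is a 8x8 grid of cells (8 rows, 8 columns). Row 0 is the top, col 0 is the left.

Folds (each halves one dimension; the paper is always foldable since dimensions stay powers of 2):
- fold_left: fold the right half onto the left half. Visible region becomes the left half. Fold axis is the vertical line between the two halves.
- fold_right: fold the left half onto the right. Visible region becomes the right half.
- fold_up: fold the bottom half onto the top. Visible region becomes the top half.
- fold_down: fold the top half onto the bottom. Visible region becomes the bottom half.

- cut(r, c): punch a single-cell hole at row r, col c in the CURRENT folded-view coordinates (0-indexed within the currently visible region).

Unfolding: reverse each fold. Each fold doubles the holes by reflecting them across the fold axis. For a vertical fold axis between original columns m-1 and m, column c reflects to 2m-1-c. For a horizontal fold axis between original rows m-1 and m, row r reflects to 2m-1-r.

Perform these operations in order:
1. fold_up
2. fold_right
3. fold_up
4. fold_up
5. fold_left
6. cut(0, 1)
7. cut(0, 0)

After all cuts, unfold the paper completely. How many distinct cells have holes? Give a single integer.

Op 1 fold_up: fold axis h@4; visible region now rows[0,4) x cols[0,8) = 4x8
Op 2 fold_right: fold axis v@4; visible region now rows[0,4) x cols[4,8) = 4x4
Op 3 fold_up: fold axis h@2; visible region now rows[0,2) x cols[4,8) = 2x4
Op 4 fold_up: fold axis h@1; visible region now rows[0,1) x cols[4,8) = 1x4
Op 5 fold_left: fold axis v@6; visible region now rows[0,1) x cols[4,6) = 1x2
Op 6 cut(0, 1): punch at orig (0,5); cuts so far [(0, 5)]; region rows[0,1) x cols[4,6) = 1x2
Op 7 cut(0, 0): punch at orig (0,4); cuts so far [(0, 4), (0, 5)]; region rows[0,1) x cols[4,6) = 1x2
Unfold 1 (reflect across v@6): 4 holes -> [(0, 4), (0, 5), (0, 6), (0, 7)]
Unfold 2 (reflect across h@1): 8 holes -> [(0, 4), (0, 5), (0, 6), (0, 7), (1, 4), (1, 5), (1, 6), (1, 7)]
Unfold 3 (reflect across h@2): 16 holes -> [(0, 4), (0, 5), (0, 6), (0, 7), (1, 4), (1, 5), (1, 6), (1, 7), (2, 4), (2, 5), (2, 6), (2, 7), (3, 4), (3, 5), (3, 6), (3, 7)]
Unfold 4 (reflect across v@4): 32 holes -> [(0, 0), (0, 1), (0, 2), (0, 3), (0, 4), (0, 5), (0, 6), (0, 7), (1, 0), (1, 1), (1, 2), (1, 3), (1, 4), (1, 5), (1, 6), (1, 7), (2, 0), (2, 1), (2, 2), (2, 3), (2, 4), (2, 5), (2, 6), (2, 7), (3, 0), (3, 1), (3, 2), (3, 3), (3, 4), (3, 5), (3, 6), (3, 7)]
Unfold 5 (reflect across h@4): 64 holes -> [(0, 0), (0, 1), (0, 2), (0, 3), (0, 4), (0, 5), (0, 6), (0, 7), (1, 0), (1, 1), (1, 2), (1, 3), (1, 4), (1, 5), (1, 6), (1, 7), (2, 0), (2, 1), (2, 2), (2, 3), (2, 4), (2, 5), (2, 6), (2, 7), (3, 0), (3, 1), (3, 2), (3, 3), (3, 4), (3, 5), (3, 6), (3, 7), (4, 0), (4, 1), (4, 2), (4, 3), (4, 4), (4, 5), (4, 6), (4, 7), (5, 0), (5, 1), (5, 2), (5, 3), (5, 4), (5, 5), (5, 6), (5, 7), (6, 0), (6, 1), (6, 2), (6, 3), (6, 4), (6, 5), (6, 6), (6, 7), (7, 0), (7, 1), (7, 2), (7, 3), (7, 4), (7, 5), (7, 6), (7, 7)]

Answer: 64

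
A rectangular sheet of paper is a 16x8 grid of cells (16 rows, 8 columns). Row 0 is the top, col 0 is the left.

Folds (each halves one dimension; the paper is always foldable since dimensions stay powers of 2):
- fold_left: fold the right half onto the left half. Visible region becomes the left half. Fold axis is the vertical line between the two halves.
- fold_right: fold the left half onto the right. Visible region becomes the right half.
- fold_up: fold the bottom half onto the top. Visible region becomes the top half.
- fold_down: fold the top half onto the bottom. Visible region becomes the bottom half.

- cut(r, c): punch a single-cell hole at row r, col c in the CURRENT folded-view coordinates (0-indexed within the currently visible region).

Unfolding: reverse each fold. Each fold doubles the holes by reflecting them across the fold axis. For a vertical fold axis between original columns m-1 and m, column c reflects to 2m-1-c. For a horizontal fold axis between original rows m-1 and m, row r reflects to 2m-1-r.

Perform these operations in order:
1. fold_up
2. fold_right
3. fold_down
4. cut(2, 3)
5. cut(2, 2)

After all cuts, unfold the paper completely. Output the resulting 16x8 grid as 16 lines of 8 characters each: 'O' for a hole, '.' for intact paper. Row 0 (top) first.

Answer: ........
OO....OO
........
........
........
........
OO....OO
........
........
OO....OO
........
........
........
........
OO....OO
........

Derivation:
Op 1 fold_up: fold axis h@8; visible region now rows[0,8) x cols[0,8) = 8x8
Op 2 fold_right: fold axis v@4; visible region now rows[0,8) x cols[4,8) = 8x4
Op 3 fold_down: fold axis h@4; visible region now rows[4,8) x cols[4,8) = 4x4
Op 4 cut(2, 3): punch at orig (6,7); cuts so far [(6, 7)]; region rows[4,8) x cols[4,8) = 4x4
Op 5 cut(2, 2): punch at orig (6,6); cuts so far [(6, 6), (6, 7)]; region rows[4,8) x cols[4,8) = 4x4
Unfold 1 (reflect across h@4): 4 holes -> [(1, 6), (1, 7), (6, 6), (6, 7)]
Unfold 2 (reflect across v@4): 8 holes -> [(1, 0), (1, 1), (1, 6), (1, 7), (6, 0), (6, 1), (6, 6), (6, 7)]
Unfold 3 (reflect across h@8): 16 holes -> [(1, 0), (1, 1), (1, 6), (1, 7), (6, 0), (6, 1), (6, 6), (6, 7), (9, 0), (9, 1), (9, 6), (9, 7), (14, 0), (14, 1), (14, 6), (14, 7)]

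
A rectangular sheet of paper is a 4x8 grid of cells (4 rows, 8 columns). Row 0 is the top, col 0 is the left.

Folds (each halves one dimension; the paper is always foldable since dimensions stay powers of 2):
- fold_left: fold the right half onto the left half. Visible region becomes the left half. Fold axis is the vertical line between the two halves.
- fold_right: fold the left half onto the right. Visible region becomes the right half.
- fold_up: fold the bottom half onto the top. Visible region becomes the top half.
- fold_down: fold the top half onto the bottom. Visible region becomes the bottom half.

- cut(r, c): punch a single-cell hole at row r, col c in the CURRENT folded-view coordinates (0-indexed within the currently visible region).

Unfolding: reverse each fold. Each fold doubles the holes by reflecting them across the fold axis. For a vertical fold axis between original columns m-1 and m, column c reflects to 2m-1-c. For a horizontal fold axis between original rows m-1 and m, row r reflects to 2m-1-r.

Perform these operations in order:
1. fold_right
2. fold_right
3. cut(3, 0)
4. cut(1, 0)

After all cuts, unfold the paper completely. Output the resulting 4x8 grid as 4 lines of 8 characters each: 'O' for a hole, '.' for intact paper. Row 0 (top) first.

Answer: ........
.OO..OO.
........
.OO..OO.

Derivation:
Op 1 fold_right: fold axis v@4; visible region now rows[0,4) x cols[4,8) = 4x4
Op 2 fold_right: fold axis v@6; visible region now rows[0,4) x cols[6,8) = 4x2
Op 3 cut(3, 0): punch at orig (3,6); cuts so far [(3, 6)]; region rows[0,4) x cols[6,8) = 4x2
Op 4 cut(1, 0): punch at orig (1,6); cuts so far [(1, 6), (3, 6)]; region rows[0,4) x cols[6,8) = 4x2
Unfold 1 (reflect across v@6): 4 holes -> [(1, 5), (1, 6), (3, 5), (3, 6)]
Unfold 2 (reflect across v@4): 8 holes -> [(1, 1), (1, 2), (1, 5), (1, 6), (3, 1), (3, 2), (3, 5), (3, 6)]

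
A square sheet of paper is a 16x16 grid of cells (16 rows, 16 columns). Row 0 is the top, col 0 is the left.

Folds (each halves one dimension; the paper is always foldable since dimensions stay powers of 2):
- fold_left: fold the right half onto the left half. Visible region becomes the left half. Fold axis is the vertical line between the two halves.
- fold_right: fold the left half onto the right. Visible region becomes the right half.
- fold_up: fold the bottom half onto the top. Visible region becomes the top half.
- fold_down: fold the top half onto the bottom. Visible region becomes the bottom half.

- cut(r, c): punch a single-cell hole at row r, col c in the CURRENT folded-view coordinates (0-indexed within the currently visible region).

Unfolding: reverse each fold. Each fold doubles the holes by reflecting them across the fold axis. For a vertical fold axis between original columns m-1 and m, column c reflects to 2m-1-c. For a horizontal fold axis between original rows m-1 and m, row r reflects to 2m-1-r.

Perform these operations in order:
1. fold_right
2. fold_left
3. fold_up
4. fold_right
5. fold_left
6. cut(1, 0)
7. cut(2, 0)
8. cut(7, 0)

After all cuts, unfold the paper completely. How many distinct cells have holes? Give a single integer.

Op 1 fold_right: fold axis v@8; visible region now rows[0,16) x cols[8,16) = 16x8
Op 2 fold_left: fold axis v@12; visible region now rows[0,16) x cols[8,12) = 16x4
Op 3 fold_up: fold axis h@8; visible region now rows[0,8) x cols[8,12) = 8x4
Op 4 fold_right: fold axis v@10; visible region now rows[0,8) x cols[10,12) = 8x2
Op 5 fold_left: fold axis v@11; visible region now rows[0,8) x cols[10,11) = 8x1
Op 6 cut(1, 0): punch at orig (1,10); cuts so far [(1, 10)]; region rows[0,8) x cols[10,11) = 8x1
Op 7 cut(2, 0): punch at orig (2,10); cuts so far [(1, 10), (2, 10)]; region rows[0,8) x cols[10,11) = 8x1
Op 8 cut(7, 0): punch at orig (7,10); cuts so far [(1, 10), (2, 10), (7, 10)]; region rows[0,8) x cols[10,11) = 8x1
Unfold 1 (reflect across v@11): 6 holes -> [(1, 10), (1, 11), (2, 10), (2, 11), (7, 10), (7, 11)]
Unfold 2 (reflect across v@10): 12 holes -> [(1, 8), (1, 9), (1, 10), (1, 11), (2, 8), (2, 9), (2, 10), (2, 11), (7, 8), (7, 9), (7, 10), (7, 11)]
Unfold 3 (reflect across h@8): 24 holes -> [(1, 8), (1, 9), (1, 10), (1, 11), (2, 8), (2, 9), (2, 10), (2, 11), (7, 8), (7, 9), (7, 10), (7, 11), (8, 8), (8, 9), (8, 10), (8, 11), (13, 8), (13, 9), (13, 10), (13, 11), (14, 8), (14, 9), (14, 10), (14, 11)]
Unfold 4 (reflect across v@12): 48 holes -> [(1, 8), (1, 9), (1, 10), (1, 11), (1, 12), (1, 13), (1, 14), (1, 15), (2, 8), (2, 9), (2, 10), (2, 11), (2, 12), (2, 13), (2, 14), (2, 15), (7, 8), (7, 9), (7, 10), (7, 11), (7, 12), (7, 13), (7, 14), (7, 15), (8, 8), (8, 9), (8, 10), (8, 11), (8, 12), (8, 13), (8, 14), (8, 15), (13, 8), (13, 9), (13, 10), (13, 11), (13, 12), (13, 13), (13, 14), (13, 15), (14, 8), (14, 9), (14, 10), (14, 11), (14, 12), (14, 13), (14, 14), (14, 15)]
Unfold 5 (reflect across v@8): 96 holes -> [(1, 0), (1, 1), (1, 2), (1, 3), (1, 4), (1, 5), (1, 6), (1, 7), (1, 8), (1, 9), (1, 10), (1, 11), (1, 12), (1, 13), (1, 14), (1, 15), (2, 0), (2, 1), (2, 2), (2, 3), (2, 4), (2, 5), (2, 6), (2, 7), (2, 8), (2, 9), (2, 10), (2, 11), (2, 12), (2, 13), (2, 14), (2, 15), (7, 0), (7, 1), (7, 2), (7, 3), (7, 4), (7, 5), (7, 6), (7, 7), (7, 8), (7, 9), (7, 10), (7, 11), (7, 12), (7, 13), (7, 14), (7, 15), (8, 0), (8, 1), (8, 2), (8, 3), (8, 4), (8, 5), (8, 6), (8, 7), (8, 8), (8, 9), (8, 10), (8, 11), (8, 12), (8, 13), (8, 14), (8, 15), (13, 0), (13, 1), (13, 2), (13, 3), (13, 4), (13, 5), (13, 6), (13, 7), (13, 8), (13, 9), (13, 10), (13, 11), (13, 12), (13, 13), (13, 14), (13, 15), (14, 0), (14, 1), (14, 2), (14, 3), (14, 4), (14, 5), (14, 6), (14, 7), (14, 8), (14, 9), (14, 10), (14, 11), (14, 12), (14, 13), (14, 14), (14, 15)]

Answer: 96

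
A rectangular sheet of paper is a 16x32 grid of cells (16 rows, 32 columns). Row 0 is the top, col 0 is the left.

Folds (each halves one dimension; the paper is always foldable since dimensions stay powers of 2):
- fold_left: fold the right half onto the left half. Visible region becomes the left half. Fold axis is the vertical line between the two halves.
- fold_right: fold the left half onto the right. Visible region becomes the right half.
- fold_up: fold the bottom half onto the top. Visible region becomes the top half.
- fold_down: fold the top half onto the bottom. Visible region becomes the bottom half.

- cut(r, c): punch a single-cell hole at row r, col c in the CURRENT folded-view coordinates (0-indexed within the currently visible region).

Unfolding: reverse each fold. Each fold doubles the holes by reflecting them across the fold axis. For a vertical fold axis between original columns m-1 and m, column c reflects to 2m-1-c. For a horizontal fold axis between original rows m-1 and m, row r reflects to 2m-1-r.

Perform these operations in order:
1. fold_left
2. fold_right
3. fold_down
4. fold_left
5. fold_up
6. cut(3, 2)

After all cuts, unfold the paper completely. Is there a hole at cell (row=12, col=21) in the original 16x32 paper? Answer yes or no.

Op 1 fold_left: fold axis v@16; visible region now rows[0,16) x cols[0,16) = 16x16
Op 2 fold_right: fold axis v@8; visible region now rows[0,16) x cols[8,16) = 16x8
Op 3 fold_down: fold axis h@8; visible region now rows[8,16) x cols[8,16) = 8x8
Op 4 fold_left: fold axis v@12; visible region now rows[8,16) x cols[8,12) = 8x4
Op 5 fold_up: fold axis h@12; visible region now rows[8,12) x cols[8,12) = 4x4
Op 6 cut(3, 2): punch at orig (11,10); cuts so far [(11, 10)]; region rows[8,12) x cols[8,12) = 4x4
Unfold 1 (reflect across h@12): 2 holes -> [(11, 10), (12, 10)]
Unfold 2 (reflect across v@12): 4 holes -> [(11, 10), (11, 13), (12, 10), (12, 13)]
Unfold 3 (reflect across h@8): 8 holes -> [(3, 10), (3, 13), (4, 10), (4, 13), (11, 10), (11, 13), (12, 10), (12, 13)]
Unfold 4 (reflect across v@8): 16 holes -> [(3, 2), (3, 5), (3, 10), (3, 13), (4, 2), (4, 5), (4, 10), (4, 13), (11, 2), (11, 5), (11, 10), (11, 13), (12, 2), (12, 5), (12, 10), (12, 13)]
Unfold 5 (reflect across v@16): 32 holes -> [(3, 2), (3, 5), (3, 10), (3, 13), (3, 18), (3, 21), (3, 26), (3, 29), (4, 2), (4, 5), (4, 10), (4, 13), (4, 18), (4, 21), (4, 26), (4, 29), (11, 2), (11, 5), (11, 10), (11, 13), (11, 18), (11, 21), (11, 26), (11, 29), (12, 2), (12, 5), (12, 10), (12, 13), (12, 18), (12, 21), (12, 26), (12, 29)]
Holes: [(3, 2), (3, 5), (3, 10), (3, 13), (3, 18), (3, 21), (3, 26), (3, 29), (4, 2), (4, 5), (4, 10), (4, 13), (4, 18), (4, 21), (4, 26), (4, 29), (11, 2), (11, 5), (11, 10), (11, 13), (11, 18), (11, 21), (11, 26), (11, 29), (12, 2), (12, 5), (12, 10), (12, 13), (12, 18), (12, 21), (12, 26), (12, 29)]

Answer: yes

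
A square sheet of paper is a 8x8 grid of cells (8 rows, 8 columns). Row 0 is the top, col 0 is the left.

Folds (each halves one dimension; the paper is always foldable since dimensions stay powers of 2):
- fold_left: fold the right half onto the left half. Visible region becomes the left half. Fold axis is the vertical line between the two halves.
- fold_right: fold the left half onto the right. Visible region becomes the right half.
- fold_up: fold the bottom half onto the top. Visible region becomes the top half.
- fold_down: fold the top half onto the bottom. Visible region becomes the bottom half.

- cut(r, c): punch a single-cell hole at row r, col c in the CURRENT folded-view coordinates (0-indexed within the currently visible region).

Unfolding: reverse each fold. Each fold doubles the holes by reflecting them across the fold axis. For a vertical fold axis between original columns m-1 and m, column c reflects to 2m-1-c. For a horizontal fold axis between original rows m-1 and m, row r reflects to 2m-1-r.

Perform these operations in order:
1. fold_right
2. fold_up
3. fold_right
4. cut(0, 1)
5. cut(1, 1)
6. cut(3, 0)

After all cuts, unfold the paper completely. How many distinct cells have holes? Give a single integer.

Op 1 fold_right: fold axis v@4; visible region now rows[0,8) x cols[4,8) = 8x4
Op 2 fold_up: fold axis h@4; visible region now rows[0,4) x cols[4,8) = 4x4
Op 3 fold_right: fold axis v@6; visible region now rows[0,4) x cols[6,8) = 4x2
Op 4 cut(0, 1): punch at orig (0,7); cuts so far [(0, 7)]; region rows[0,4) x cols[6,8) = 4x2
Op 5 cut(1, 1): punch at orig (1,7); cuts so far [(0, 7), (1, 7)]; region rows[0,4) x cols[6,8) = 4x2
Op 6 cut(3, 0): punch at orig (3,6); cuts so far [(0, 7), (1, 7), (3, 6)]; region rows[0,4) x cols[6,8) = 4x2
Unfold 1 (reflect across v@6): 6 holes -> [(0, 4), (0, 7), (1, 4), (1, 7), (3, 5), (3, 6)]
Unfold 2 (reflect across h@4): 12 holes -> [(0, 4), (0, 7), (1, 4), (1, 7), (3, 5), (3, 6), (4, 5), (4, 6), (6, 4), (6, 7), (7, 4), (7, 7)]
Unfold 3 (reflect across v@4): 24 holes -> [(0, 0), (0, 3), (0, 4), (0, 7), (1, 0), (1, 3), (1, 4), (1, 7), (3, 1), (3, 2), (3, 5), (3, 6), (4, 1), (4, 2), (4, 5), (4, 6), (6, 0), (6, 3), (6, 4), (6, 7), (7, 0), (7, 3), (7, 4), (7, 7)]

Answer: 24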